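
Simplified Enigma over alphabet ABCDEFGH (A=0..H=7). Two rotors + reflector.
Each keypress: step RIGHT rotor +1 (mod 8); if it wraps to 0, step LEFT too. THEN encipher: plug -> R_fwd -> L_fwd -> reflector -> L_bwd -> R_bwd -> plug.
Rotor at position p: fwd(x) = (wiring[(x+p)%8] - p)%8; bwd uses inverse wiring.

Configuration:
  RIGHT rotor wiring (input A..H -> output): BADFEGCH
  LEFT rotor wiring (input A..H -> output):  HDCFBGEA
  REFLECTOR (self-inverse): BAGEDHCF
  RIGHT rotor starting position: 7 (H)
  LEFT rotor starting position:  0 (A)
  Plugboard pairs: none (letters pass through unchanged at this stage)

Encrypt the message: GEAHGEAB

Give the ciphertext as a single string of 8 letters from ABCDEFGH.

Char 1 ('G'): step: R->0, L->1 (L advanced); G->plug->G->R->C->L->E->refl->D->L'->F->R'->D->plug->D
Char 2 ('E'): step: R->1, L=1; E->plug->E->R->F->L->D->refl->E->L'->C->R'->B->plug->B
Char 3 ('A'): step: R->2, L=1; A->plug->A->R->B->L->B->refl->A->L'->D->R'->B->plug->B
Char 4 ('H'): step: R->3, L=1; H->plug->H->R->A->L->C->refl->G->L'->H->R'->D->plug->D
Char 5 ('G'): step: R->4, L=1; G->plug->G->R->H->L->G->refl->C->L'->A->R'->A->plug->A
Char 6 ('E'): step: R->5, L=1; E->plug->E->R->D->L->A->refl->B->L'->B->R'->A->plug->A
Char 7 ('A'): step: R->6, L=1; A->plug->A->R->E->L->F->refl->H->L'->G->R'->G->plug->G
Char 8 ('B'): step: R->7, L=1; B->plug->B->R->C->L->E->refl->D->L'->F->R'->F->plug->F

Answer: DBBDAAGF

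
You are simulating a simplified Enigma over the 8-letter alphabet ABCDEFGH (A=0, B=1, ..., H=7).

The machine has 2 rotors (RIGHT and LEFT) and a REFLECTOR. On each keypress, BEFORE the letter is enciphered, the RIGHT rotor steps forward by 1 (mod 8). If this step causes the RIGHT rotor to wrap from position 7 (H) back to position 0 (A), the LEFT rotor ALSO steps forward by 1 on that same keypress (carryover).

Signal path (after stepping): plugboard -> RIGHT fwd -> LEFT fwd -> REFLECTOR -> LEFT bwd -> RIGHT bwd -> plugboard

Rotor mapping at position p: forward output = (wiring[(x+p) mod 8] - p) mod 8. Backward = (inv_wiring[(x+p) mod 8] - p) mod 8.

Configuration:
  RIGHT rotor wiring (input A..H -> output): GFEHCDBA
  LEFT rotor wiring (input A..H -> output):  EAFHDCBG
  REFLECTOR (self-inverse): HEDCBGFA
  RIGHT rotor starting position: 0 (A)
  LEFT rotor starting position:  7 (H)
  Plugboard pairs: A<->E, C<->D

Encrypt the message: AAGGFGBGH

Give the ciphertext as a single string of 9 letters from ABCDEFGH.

Char 1 ('A'): step: R->1, L=7; A->plug->E->R->C->L->B->refl->E->L'->F->R'->H->plug->H
Char 2 ('A'): step: R->2, L=7; A->plug->E->R->H->L->C->refl->D->L'->G->R'->F->plug->F
Char 3 ('G'): step: R->3, L=7; G->plug->G->R->C->L->B->refl->E->L'->F->R'->E->plug->A
Char 4 ('G'): step: R->4, L=7; G->plug->G->R->A->L->H->refl->A->L'->E->R'->D->plug->C
Char 5 ('F'): step: R->5, L=7; F->plug->F->R->H->L->C->refl->D->L'->G->R'->A->plug->E
Char 6 ('G'): step: R->6, L=7; G->plug->G->R->E->L->A->refl->H->L'->A->R'->C->plug->D
Char 7 ('B'): step: R->7, L=7; B->plug->B->R->H->L->C->refl->D->L'->G->R'->C->plug->D
Char 8 ('G'): step: R->0, L->0 (L advanced); G->plug->G->R->B->L->A->refl->H->L'->D->R'->F->plug->F
Char 9 ('H'): step: R->1, L=0; H->plug->H->R->F->L->C->refl->D->L'->E->R'->A->plug->E

Answer: HFACEDDFE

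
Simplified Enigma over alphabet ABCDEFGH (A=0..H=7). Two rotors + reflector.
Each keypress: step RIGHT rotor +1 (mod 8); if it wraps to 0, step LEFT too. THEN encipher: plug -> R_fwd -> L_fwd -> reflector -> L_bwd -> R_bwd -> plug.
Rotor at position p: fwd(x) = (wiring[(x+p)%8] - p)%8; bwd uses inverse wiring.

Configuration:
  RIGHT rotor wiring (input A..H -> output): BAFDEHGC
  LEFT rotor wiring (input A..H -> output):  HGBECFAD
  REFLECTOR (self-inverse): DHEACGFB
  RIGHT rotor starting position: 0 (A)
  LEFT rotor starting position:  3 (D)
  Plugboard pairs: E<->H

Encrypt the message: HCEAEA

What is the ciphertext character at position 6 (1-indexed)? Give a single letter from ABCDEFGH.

Char 1 ('H'): step: R->1, L=3; H->plug->E->R->G->L->D->refl->A->L'->E->R'->B->plug->B
Char 2 ('C'): step: R->2, L=3; C->plug->C->R->C->L->C->refl->E->L'->F->R'->D->plug->D
Char 3 ('E'): step: R->3, L=3; E->plug->H->R->C->L->C->refl->E->L'->F->R'->G->plug->G
Char 4 ('A'): step: R->4, L=3; A->plug->A->R->A->L->B->refl->H->L'->B->R'->G->plug->G
Char 5 ('E'): step: R->5, L=3; E->plug->H->R->H->L->G->refl->F->L'->D->R'->E->plug->H
Char 6 ('A'): step: R->6, L=3; A->plug->A->R->A->L->B->refl->H->L'->B->R'->H->plug->E

E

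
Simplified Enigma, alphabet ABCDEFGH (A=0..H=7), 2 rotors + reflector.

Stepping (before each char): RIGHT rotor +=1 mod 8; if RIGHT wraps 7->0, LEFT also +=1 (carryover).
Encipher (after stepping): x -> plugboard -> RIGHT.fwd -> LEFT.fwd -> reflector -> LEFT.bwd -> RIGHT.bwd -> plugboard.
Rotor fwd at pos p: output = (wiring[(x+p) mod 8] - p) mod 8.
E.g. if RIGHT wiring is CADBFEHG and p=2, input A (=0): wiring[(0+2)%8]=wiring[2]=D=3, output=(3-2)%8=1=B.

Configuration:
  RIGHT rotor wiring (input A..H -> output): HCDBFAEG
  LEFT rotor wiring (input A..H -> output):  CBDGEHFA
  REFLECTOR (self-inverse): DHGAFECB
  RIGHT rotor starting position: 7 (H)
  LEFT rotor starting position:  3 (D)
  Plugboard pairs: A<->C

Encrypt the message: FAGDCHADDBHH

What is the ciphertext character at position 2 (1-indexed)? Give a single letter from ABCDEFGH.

Char 1 ('F'): step: R->0, L->4 (L advanced); F->plug->F->R->A->L->A->refl->D->L'->B->R'->D->plug->D
Char 2 ('A'): step: R->1, L=4; A->plug->C->R->A->L->A->refl->D->L'->B->R'->A->plug->C

C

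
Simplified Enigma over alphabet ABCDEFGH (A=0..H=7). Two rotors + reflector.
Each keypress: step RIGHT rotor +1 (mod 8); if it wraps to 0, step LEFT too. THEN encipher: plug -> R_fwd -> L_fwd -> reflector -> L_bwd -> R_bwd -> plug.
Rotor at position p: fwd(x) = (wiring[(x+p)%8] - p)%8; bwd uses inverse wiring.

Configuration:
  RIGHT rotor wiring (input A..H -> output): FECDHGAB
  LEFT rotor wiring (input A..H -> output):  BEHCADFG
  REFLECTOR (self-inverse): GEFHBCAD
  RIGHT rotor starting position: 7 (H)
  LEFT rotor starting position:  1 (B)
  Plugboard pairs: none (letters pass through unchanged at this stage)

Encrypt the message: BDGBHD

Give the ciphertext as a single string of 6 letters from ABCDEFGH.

Char 1 ('B'): step: R->0, L->2 (L advanced); B->plug->B->R->E->L->D->refl->H->L'->G->R'->F->plug->F
Char 2 ('D'): step: R->1, L=2; D->plug->D->R->G->L->H->refl->D->L'->E->R'->H->plug->H
Char 3 ('G'): step: R->2, L=2; G->plug->G->R->D->L->B->refl->E->L'->F->R'->C->plug->C
Char 4 ('B'): step: R->3, L=2; B->plug->B->R->E->L->D->refl->H->L'->G->R'->E->plug->E
Char 5 ('H'): step: R->4, L=2; H->plug->H->R->H->L->C->refl->F->L'->A->R'->F->plug->F
Char 6 ('D'): step: R->5, L=2; D->plug->D->R->A->L->F->refl->C->L'->H->R'->E->plug->E

Answer: FHCEFE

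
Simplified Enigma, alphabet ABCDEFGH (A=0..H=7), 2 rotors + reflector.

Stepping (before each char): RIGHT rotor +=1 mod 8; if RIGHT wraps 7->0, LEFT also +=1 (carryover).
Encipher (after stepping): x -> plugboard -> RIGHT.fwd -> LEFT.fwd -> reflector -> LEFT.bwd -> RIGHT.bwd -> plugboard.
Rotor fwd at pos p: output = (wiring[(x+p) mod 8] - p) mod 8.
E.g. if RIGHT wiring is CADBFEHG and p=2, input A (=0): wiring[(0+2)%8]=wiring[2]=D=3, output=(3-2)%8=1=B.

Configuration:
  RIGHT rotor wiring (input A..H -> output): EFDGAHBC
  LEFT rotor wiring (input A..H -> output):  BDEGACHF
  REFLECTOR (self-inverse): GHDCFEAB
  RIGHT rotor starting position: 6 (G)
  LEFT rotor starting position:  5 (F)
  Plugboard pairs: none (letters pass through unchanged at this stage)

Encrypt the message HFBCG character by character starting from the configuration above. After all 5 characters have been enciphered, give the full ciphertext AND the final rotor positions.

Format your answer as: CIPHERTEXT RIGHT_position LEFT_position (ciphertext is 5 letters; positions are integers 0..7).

Char 1 ('H'): step: R->7, L=5; H->plug->H->R->C->L->A->refl->G->L'->E->R'->D->plug->D
Char 2 ('F'): step: R->0, L->6 (L advanced); F->plug->F->R->H->L->E->refl->F->L'->D->R'->C->plug->C
Char 3 ('B'): step: R->1, L=6; B->plug->B->R->C->L->D->refl->C->L'->G->R'->E->plug->E
Char 4 ('C'): step: R->2, L=6; C->plug->C->R->G->L->C->refl->D->L'->C->R'->G->plug->G
Char 5 ('G'): step: R->3, L=6; G->plug->G->R->C->L->D->refl->C->L'->G->R'->D->plug->D
Final: ciphertext=DCEGD, RIGHT=3, LEFT=6

Answer: DCEGD 3 6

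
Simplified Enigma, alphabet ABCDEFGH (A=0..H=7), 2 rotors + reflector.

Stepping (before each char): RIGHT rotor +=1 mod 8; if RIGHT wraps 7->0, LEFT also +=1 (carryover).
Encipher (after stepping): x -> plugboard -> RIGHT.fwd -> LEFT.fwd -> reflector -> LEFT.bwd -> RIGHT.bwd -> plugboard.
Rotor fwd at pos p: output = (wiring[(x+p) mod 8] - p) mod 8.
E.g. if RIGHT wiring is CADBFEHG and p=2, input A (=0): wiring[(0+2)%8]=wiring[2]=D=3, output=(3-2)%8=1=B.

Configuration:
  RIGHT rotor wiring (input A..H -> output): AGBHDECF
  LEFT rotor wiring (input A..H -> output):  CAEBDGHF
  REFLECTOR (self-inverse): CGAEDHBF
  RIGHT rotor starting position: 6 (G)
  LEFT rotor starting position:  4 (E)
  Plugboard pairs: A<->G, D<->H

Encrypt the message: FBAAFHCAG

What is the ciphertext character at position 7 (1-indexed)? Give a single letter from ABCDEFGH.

Char 1 ('F'): step: R->7, L=4; F->plug->F->R->E->L->G->refl->B->L'->D->R'->H->plug->D
Char 2 ('B'): step: R->0, L->5 (L advanced); B->plug->B->R->G->L->E->refl->D->L'->E->R'->F->plug->F
Char 3 ('A'): step: R->1, L=5; A->plug->G->R->E->L->D->refl->E->L'->G->R'->C->plug->C
Char 4 ('A'): step: R->2, L=5; A->plug->G->R->G->L->E->refl->D->L'->E->R'->H->plug->D
Char 5 ('F'): step: R->3, L=5; F->plug->F->R->F->L->H->refl->F->L'->D->R'->G->plug->A
Char 6 ('H'): step: R->4, L=5; H->plug->D->R->B->L->C->refl->A->L'->C->R'->F->plug->F
Char 7 ('C'): step: R->5, L=5; C->plug->C->R->A->L->B->refl->G->L'->H->R'->A->plug->G

G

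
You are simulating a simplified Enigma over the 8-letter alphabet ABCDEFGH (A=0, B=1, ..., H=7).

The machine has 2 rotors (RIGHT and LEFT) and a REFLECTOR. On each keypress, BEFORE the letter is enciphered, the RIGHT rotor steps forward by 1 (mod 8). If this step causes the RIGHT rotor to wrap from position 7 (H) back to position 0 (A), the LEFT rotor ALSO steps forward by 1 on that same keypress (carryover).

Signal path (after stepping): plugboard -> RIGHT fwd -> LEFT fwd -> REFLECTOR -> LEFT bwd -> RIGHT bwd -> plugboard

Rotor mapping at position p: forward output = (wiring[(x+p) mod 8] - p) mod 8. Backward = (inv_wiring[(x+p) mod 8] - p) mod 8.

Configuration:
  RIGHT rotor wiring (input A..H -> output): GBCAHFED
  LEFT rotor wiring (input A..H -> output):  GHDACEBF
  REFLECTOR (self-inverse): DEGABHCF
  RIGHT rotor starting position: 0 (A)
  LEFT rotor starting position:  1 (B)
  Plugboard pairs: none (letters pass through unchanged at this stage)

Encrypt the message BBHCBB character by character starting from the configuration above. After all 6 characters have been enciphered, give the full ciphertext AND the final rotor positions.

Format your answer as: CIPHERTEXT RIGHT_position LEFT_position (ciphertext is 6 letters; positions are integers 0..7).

Char 1 ('B'): step: R->1, L=1; B->plug->B->R->B->L->C->refl->G->L'->A->R'->A->plug->A
Char 2 ('B'): step: R->2, L=1; B->plug->B->R->G->L->E->refl->B->L'->D->R'->D->plug->D
Char 3 ('H'): step: R->3, L=1; H->plug->H->R->H->L->F->refl->H->L'->C->R'->C->plug->C
Char 4 ('C'): step: R->4, L=1; C->plug->C->R->A->L->G->refl->C->L'->B->R'->B->plug->B
Char 5 ('B'): step: R->5, L=1; B->plug->B->R->H->L->F->refl->H->L'->C->R'->H->plug->H
Char 6 ('B'): step: R->6, L=1; B->plug->B->R->F->L->A->refl->D->L'->E->R'->E->plug->E
Final: ciphertext=ADCBHE, RIGHT=6, LEFT=1

Answer: ADCBHE 6 1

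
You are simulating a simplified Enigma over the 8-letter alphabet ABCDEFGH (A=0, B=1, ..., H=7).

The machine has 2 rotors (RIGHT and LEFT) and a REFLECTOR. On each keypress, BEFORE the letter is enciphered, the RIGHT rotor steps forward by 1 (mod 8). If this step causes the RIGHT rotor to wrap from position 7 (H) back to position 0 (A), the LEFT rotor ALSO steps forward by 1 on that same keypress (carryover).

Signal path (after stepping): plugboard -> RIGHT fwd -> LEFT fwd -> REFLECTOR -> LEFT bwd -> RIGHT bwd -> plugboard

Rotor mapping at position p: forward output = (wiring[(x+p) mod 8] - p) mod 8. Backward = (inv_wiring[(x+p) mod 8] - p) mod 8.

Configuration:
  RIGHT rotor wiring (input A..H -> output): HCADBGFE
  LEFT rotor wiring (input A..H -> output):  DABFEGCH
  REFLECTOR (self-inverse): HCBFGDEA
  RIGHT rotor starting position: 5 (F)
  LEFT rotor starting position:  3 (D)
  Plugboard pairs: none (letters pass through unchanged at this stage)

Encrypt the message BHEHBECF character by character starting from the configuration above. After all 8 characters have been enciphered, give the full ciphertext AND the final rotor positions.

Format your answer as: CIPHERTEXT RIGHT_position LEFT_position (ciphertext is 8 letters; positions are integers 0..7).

Char 1 ('B'): step: R->6, L=3; B->plug->B->R->G->L->F->refl->D->L'->C->R'->E->plug->E
Char 2 ('H'): step: R->7, L=3; H->plug->H->R->G->L->F->refl->D->L'->C->R'->F->plug->F
Char 3 ('E'): step: R->0, L->4 (L advanced); E->plug->E->R->B->L->C->refl->B->L'->H->R'->A->plug->A
Char 4 ('H'): step: R->1, L=4; H->plug->H->R->G->L->F->refl->D->L'->D->R'->G->plug->G
Char 5 ('B'): step: R->2, L=4; B->plug->B->R->B->L->C->refl->B->L'->H->R'->C->plug->C
Char 6 ('E'): step: R->3, L=4; E->plug->E->R->B->L->C->refl->B->L'->H->R'->G->plug->G
Char 7 ('C'): step: R->4, L=4; C->plug->C->R->B->L->C->refl->B->L'->H->R'->H->plug->H
Char 8 ('F'): step: R->5, L=4; F->plug->F->R->D->L->D->refl->F->L'->G->R'->G->plug->G
Final: ciphertext=EFAGCGHG, RIGHT=5, LEFT=4

Answer: EFAGCGHG 5 4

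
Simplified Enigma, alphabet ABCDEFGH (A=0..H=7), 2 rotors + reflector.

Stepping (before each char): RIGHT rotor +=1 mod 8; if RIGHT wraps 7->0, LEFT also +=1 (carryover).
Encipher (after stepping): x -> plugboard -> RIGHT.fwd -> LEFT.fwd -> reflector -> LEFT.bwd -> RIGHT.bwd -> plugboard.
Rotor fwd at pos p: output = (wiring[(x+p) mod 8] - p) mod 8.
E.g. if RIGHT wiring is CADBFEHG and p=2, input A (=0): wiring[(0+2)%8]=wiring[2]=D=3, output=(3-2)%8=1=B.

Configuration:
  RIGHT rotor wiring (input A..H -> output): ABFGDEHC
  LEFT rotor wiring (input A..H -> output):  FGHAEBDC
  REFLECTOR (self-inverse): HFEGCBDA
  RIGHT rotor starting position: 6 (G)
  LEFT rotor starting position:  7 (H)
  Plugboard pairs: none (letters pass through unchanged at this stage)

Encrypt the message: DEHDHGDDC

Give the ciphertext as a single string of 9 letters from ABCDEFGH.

Char 1 ('D'): step: R->7, L=7; D->plug->D->R->G->L->C->refl->E->L'->H->R'->E->plug->E
Char 2 ('E'): step: R->0, L->0 (L advanced); E->plug->E->R->D->L->A->refl->H->L'->C->R'->H->plug->H
Char 3 ('H'): step: R->1, L=0; H->plug->H->R->H->L->C->refl->E->L'->E->R'->B->plug->B
Char 4 ('D'): step: R->2, L=0; D->plug->D->R->C->L->H->refl->A->L'->D->R'->A->plug->A
Char 5 ('H'): step: R->3, L=0; H->plug->H->R->C->L->H->refl->A->L'->D->R'->A->plug->A
Char 6 ('G'): step: R->4, L=0; G->plug->G->R->B->L->G->refl->D->L'->G->R'->D->plug->D
Char 7 ('D'): step: R->5, L=0; D->plug->D->R->D->L->A->refl->H->L'->C->R'->B->plug->B
Char 8 ('D'): step: R->6, L=0; D->plug->D->R->D->L->A->refl->H->L'->C->R'->C->plug->C
Char 9 ('C'): step: R->7, L=0; C->plug->C->R->C->L->H->refl->A->L'->D->R'->A->plug->A

Answer: EHBAADBCA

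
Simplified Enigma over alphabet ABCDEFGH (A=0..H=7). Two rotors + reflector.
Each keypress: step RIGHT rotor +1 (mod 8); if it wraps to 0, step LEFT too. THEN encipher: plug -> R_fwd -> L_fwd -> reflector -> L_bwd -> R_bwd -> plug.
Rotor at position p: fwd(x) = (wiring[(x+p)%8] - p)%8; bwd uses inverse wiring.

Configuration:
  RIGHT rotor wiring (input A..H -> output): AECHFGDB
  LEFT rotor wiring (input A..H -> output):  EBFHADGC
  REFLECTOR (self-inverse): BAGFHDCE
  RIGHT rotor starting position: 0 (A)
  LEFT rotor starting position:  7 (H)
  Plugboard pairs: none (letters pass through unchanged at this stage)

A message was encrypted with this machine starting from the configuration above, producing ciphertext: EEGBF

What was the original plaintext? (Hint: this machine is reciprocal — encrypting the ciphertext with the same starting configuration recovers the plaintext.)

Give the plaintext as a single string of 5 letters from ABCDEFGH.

Answer: DADHC

Derivation:
Char 1 ('E'): step: R->1, L=7; E->plug->E->R->F->L->B->refl->A->L'->E->R'->D->plug->D
Char 2 ('E'): step: R->2, L=7; E->plug->E->R->B->L->F->refl->D->L'->A->R'->A->plug->A
Char 3 ('G'): step: R->3, L=7; G->plug->G->R->B->L->F->refl->D->L'->A->R'->D->plug->D
Char 4 ('B'): step: R->4, L=7; B->plug->B->R->C->L->C->refl->G->L'->D->R'->H->plug->H
Char 5 ('F'): step: R->5, L=7; F->plug->F->R->F->L->B->refl->A->L'->E->R'->C->plug->C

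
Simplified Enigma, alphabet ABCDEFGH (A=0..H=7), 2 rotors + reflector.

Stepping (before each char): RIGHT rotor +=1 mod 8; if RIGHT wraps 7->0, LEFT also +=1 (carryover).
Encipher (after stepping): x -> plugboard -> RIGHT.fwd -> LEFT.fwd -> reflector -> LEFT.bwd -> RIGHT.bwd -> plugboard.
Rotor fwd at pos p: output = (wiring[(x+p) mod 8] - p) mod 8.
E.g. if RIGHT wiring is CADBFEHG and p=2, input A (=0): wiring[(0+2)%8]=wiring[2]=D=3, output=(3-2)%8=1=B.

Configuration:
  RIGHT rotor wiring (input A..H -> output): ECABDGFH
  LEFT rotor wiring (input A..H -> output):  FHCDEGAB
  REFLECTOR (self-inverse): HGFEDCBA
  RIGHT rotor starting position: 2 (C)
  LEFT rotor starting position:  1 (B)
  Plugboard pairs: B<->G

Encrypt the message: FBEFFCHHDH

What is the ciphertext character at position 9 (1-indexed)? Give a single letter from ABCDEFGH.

Char 1 ('F'): step: R->3, L=1; F->plug->F->R->B->L->B->refl->G->L'->A->R'->B->plug->G
Char 2 ('B'): step: R->4, L=1; B->plug->G->R->E->L->F->refl->C->L'->C->R'->B->plug->G
Char 3 ('E'): step: R->5, L=1; E->plug->E->R->F->L->H->refl->A->L'->G->R'->H->plug->H
Char 4 ('F'): step: R->6, L=1; F->plug->F->R->D->L->D->refl->E->L'->H->R'->A->plug->A
Char 5 ('F'): step: R->7, L=1; F->plug->F->R->E->L->F->refl->C->L'->C->R'->E->plug->E
Char 6 ('C'): step: R->0, L->2 (L advanced); C->plug->C->R->A->L->A->refl->H->L'->F->R'->G->plug->B
Char 7 ('H'): step: R->1, L=2; H->plug->H->R->D->L->E->refl->D->L'->G->R'->G->plug->B
Char 8 ('H'): step: R->2, L=2; H->plug->H->R->A->L->A->refl->H->L'->F->R'->F->plug->F
Char 9 ('D'): step: R->3, L=2; D->plug->D->R->C->L->C->refl->F->L'->H->R'->G->plug->B

B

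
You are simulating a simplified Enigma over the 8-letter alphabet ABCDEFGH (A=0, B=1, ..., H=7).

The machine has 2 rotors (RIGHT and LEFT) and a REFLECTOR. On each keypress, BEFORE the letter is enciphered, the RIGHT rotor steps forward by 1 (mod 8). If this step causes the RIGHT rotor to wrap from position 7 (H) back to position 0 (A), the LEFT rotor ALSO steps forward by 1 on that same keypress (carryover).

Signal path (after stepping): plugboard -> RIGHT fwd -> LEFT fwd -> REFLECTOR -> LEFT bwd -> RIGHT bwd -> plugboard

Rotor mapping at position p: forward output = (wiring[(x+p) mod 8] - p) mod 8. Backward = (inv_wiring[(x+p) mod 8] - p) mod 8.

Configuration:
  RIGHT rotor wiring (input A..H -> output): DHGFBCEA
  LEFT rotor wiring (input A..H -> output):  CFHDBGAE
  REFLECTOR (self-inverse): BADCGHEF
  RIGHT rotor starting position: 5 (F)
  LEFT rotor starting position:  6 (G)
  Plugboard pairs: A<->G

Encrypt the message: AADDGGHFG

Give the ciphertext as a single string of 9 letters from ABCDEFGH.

Answer: CHEGEAGGE

Derivation:
Char 1 ('A'): step: R->6, L=6; A->plug->G->R->D->L->H->refl->F->L'->F->R'->C->plug->C
Char 2 ('A'): step: R->7, L=6; A->plug->G->R->D->L->H->refl->F->L'->F->R'->H->plug->H
Char 3 ('D'): step: R->0, L->7 (L advanced); D->plug->D->R->F->L->C->refl->D->L'->B->R'->E->plug->E
Char 4 ('D'): step: R->1, L=7; D->plug->D->R->A->L->F->refl->H->L'->G->R'->A->plug->G
Char 5 ('G'): step: R->2, L=7; G->plug->A->R->E->L->E->refl->G->L'->C->R'->E->plug->E
Char 6 ('G'): step: R->3, L=7; G->plug->A->R->C->L->G->refl->E->L'->E->R'->G->plug->A
Char 7 ('H'): step: R->4, L=7; H->plug->H->R->B->L->D->refl->C->L'->F->R'->A->plug->G
Char 8 ('F'): step: R->5, L=7; F->plug->F->R->B->L->D->refl->C->L'->F->R'->A->plug->G
Char 9 ('G'): step: R->6, L=7; G->plug->A->R->G->L->H->refl->F->L'->A->R'->E->plug->E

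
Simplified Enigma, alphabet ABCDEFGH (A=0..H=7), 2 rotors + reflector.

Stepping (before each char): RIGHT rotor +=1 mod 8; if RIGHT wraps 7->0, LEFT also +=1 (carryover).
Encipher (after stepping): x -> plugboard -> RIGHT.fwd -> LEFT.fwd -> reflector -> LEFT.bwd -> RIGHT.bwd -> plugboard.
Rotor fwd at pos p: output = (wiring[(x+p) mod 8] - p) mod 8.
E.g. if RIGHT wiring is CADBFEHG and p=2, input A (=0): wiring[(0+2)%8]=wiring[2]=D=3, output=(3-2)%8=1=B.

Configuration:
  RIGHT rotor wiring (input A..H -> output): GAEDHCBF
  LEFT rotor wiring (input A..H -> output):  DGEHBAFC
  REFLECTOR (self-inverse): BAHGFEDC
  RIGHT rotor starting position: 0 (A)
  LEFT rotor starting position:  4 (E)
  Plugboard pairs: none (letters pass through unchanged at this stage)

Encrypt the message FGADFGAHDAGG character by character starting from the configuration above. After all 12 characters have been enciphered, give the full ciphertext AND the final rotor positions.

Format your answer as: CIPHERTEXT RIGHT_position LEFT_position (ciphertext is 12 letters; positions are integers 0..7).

Char 1 ('F'): step: R->1, L=4; F->plug->F->R->A->L->F->refl->E->L'->B->R'->E->plug->E
Char 2 ('G'): step: R->2, L=4; G->plug->G->R->E->L->H->refl->C->L'->F->R'->C->plug->C
Char 3 ('A'): step: R->3, L=4; A->plug->A->R->A->L->F->refl->E->L'->B->R'->H->plug->H
Char 4 ('D'): step: R->4, L=4; D->plug->D->R->B->L->E->refl->F->L'->A->R'->G->plug->G
Char 5 ('F'): step: R->5, L=4; F->plug->F->R->H->L->D->refl->G->L'->D->R'->E->plug->E
Char 6 ('G'): step: R->6, L=4; G->plug->G->R->B->L->E->refl->F->L'->A->R'->C->plug->C
Char 7 ('A'): step: R->7, L=4; A->plug->A->R->G->L->A->refl->B->L'->C->R'->H->plug->H
Char 8 ('H'): step: R->0, L->5 (L advanced); H->plug->H->R->F->L->H->refl->C->L'->G->R'->A->plug->A
Char 9 ('D'): step: R->1, L=5; D->plug->D->R->G->L->C->refl->H->L'->F->R'->H->plug->H
Char 10 ('A'): step: R->2, L=5; A->plug->A->R->C->L->F->refl->E->L'->H->R'->E->plug->E
Char 11 ('G'): step: R->3, L=5; G->plug->G->R->F->L->H->refl->C->L'->G->R'->D->plug->D
Char 12 ('G'): step: R->4, L=5; G->plug->G->R->A->L->D->refl->G->L'->D->R'->A->plug->A
Final: ciphertext=ECHGECHAHEDA, RIGHT=4, LEFT=5

Answer: ECHGECHAHEDA 4 5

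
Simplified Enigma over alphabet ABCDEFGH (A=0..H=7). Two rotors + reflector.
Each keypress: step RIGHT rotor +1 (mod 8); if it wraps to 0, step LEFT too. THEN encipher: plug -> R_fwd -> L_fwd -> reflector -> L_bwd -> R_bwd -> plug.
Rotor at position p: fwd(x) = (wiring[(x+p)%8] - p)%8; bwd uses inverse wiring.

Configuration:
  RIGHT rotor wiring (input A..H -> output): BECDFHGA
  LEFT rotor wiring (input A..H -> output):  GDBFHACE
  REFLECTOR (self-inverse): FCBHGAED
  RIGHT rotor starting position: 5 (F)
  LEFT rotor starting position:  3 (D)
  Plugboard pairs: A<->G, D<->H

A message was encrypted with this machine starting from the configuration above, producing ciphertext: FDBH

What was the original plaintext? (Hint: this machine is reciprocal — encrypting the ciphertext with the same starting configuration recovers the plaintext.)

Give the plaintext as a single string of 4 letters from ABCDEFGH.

Char 1 ('F'): step: R->6, L=3; F->plug->F->R->F->L->D->refl->H->L'->D->R'->C->plug->C
Char 2 ('D'): step: R->7, L=3; D->plug->H->R->H->L->G->refl->E->L'->B->R'->A->plug->G
Char 3 ('B'): step: R->0, L->4 (L advanced); B->plug->B->R->E->L->C->refl->B->L'->H->R'->F->plug->F
Char 4 ('H'): step: R->1, L=4; H->plug->D->R->E->L->C->refl->B->L'->H->R'->G->plug->A

Answer: CGFA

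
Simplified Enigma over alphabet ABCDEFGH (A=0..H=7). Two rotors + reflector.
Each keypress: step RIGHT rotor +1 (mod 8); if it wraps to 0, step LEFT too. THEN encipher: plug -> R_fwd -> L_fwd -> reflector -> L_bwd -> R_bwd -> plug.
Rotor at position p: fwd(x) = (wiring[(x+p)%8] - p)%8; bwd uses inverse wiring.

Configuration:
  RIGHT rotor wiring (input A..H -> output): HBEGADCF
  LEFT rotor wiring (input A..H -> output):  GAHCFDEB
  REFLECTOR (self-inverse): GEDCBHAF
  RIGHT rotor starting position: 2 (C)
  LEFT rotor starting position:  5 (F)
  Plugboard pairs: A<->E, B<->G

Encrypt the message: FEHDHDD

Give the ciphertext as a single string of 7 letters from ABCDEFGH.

Char 1 ('F'): step: R->3, L=5; F->plug->F->R->E->L->D->refl->C->L'->F->R'->B->plug->G
Char 2 ('E'): step: R->4, L=5; E->plug->A->R->E->L->D->refl->C->L'->F->R'->F->plug->F
Char 3 ('H'): step: R->5, L=5; H->plug->H->R->D->L->B->refl->E->L'->C->R'->D->plug->D
Char 4 ('D'): step: R->6, L=5; D->plug->D->R->D->L->B->refl->E->L'->C->R'->G->plug->B
Char 5 ('H'): step: R->7, L=5; H->plug->H->R->D->L->B->refl->E->L'->C->R'->C->plug->C
Char 6 ('D'): step: R->0, L->6 (L advanced); D->plug->D->R->G->L->H->refl->F->L'->H->R'->A->plug->E
Char 7 ('D'): step: R->1, L=6; D->plug->D->R->H->L->F->refl->H->L'->G->R'->H->plug->H

Answer: GFDBCEH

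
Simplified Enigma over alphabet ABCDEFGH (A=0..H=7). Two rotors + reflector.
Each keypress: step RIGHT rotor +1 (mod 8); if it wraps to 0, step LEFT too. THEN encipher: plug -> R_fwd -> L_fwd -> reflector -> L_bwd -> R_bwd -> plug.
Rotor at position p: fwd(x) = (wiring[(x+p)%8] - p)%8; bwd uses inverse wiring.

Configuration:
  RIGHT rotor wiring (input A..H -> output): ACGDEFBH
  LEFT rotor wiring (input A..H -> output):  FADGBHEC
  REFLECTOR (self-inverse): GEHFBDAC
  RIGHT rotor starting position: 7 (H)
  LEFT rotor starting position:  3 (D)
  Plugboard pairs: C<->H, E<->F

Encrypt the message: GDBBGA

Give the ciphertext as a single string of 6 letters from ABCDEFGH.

Char 1 ('G'): step: R->0, L->4 (L advanced); G->plug->G->R->B->L->D->refl->F->L'->A->R'->A->plug->A
Char 2 ('D'): step: R->1, L=4; D->plug->D->R->D->L->G->refl->A->L'->C->R'->C->plug->H
Char 3 ('B'): step: R->2, L=4; B->plug->B->R->B->L->D->refl->F->L'->A->R'->H->plug->C
Char 4 ('B'): step: R->3, L=4; B->plug->B->R->B->L->D->refl->F->L'->A->R'->A->plug->A
Char 5 ('G'): step: R->4, L=4; G->plug->G->R->C->L->A->refl->G->L'->D->R'->D->plug->D
Char 6 ('A'): step: R->5, L=4; A->plug->A->R->A->L->F->refl->D->L'->B->R'->F->plug->E

Answer: AHCADE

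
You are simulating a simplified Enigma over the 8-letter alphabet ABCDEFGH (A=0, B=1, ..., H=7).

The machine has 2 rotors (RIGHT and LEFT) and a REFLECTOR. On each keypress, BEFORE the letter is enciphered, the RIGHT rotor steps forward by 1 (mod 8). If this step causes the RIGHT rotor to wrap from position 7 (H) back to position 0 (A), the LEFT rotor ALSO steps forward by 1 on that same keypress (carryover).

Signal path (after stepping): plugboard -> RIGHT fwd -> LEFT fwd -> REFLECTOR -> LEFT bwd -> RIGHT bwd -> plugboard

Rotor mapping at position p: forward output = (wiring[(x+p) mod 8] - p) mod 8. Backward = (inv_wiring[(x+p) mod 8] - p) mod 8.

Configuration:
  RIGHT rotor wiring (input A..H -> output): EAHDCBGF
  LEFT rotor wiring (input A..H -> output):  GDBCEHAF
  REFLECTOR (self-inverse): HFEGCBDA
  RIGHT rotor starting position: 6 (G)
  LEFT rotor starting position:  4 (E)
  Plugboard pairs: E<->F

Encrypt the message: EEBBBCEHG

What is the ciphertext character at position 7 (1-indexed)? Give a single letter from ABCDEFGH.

Char 1 ('E'): step: R->7, L=4; E->plug->F->R->D->L->B->refl->F->L'->G->R'->A->plug->A
Char 2 ('E'): step: R->0, L->5 (L advanced); E->plug->F->R->B->L->D->refl->G->L'->E->R'->A->plug->A
Char 3 ('B'): step: R->1, L=5; B->plug->B->R->G->L->F->refl->B->L'->D->R'->H->plug->H
Char 4 ('B'): step: R->2, L=5; B->plug->B->R->B->L->D->refl->G->L'->E->R'->E->plug->F
Char 5 ('B'): step: R->3, L=5; B->plug->B->R->H->L->H->refl->A->L'->C->R'->E->plug->F
Char 6 ('C'): step: R->4, L=5; C->plug->C->R->C->L->A->refl->H->L'->H->R'->H->plug->H
Char 7 ('E'): step: R->5, L=5; E->plug->F->R->C->L->A->refl->H->L'->H->R'->D->plug->D

D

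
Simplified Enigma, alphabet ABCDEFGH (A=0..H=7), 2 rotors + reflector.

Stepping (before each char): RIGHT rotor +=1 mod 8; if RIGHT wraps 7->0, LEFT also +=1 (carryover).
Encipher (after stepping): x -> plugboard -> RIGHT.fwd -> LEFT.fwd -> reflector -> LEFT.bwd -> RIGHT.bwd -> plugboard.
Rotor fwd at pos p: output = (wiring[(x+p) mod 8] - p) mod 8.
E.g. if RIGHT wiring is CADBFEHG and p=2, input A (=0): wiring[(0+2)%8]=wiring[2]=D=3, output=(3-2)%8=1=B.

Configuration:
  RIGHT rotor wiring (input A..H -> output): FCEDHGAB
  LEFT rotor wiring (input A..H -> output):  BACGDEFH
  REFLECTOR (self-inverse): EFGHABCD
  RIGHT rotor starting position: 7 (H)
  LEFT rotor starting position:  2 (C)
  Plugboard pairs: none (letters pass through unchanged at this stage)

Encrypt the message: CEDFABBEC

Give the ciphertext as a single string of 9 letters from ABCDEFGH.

Answer: HBBEDEFHB

Derivation:
Char 1 ('C'): step: R->0, L->3 (L advanced); C->plug->C->R->E->L->E->refl->A->L'->B->R'->H->plug->H
Char 2 ('E'): step: R->1, L=3; E->plug->E->R->F->L->G->refl->C->L'->D->R'->B->plug->B
Char 3 ('D'): step: R->2, L=3; D->plug->D->R->E->L->E->refl->A->L'->B->R'->B->plug->B
Char 4 ('F'): step: R->3, L=3; F->plug->F->R->C->L->B->refl->F->L'->G->R'->E->plug->E
Char 5 ('A'): step: R->4, L=3; A->plug->A->R->D->L->C->refl->G->L'->F->R'->D->plug->D
Char 6 ('B'): step: R->5, L=3; B->plug->B->R->D->L->C->refl->G->L'->F->R'->E->plug->E
Char 7 ('B'): step: R->6, L=3; B->plug->B->R->D->L->C->refl->G->L'->F->R'->F->plug->F
Char 8 ('E'): step: R->7, L=3; E->plug->E->R->E->L->E->refl->A->L'->B->R'->H->plug->H
Char 9 ('C'): step: R->0, L->4 (L advanced); C->plug->C->R->E->L->F->refl->B->L'->C->R'->B->plug->B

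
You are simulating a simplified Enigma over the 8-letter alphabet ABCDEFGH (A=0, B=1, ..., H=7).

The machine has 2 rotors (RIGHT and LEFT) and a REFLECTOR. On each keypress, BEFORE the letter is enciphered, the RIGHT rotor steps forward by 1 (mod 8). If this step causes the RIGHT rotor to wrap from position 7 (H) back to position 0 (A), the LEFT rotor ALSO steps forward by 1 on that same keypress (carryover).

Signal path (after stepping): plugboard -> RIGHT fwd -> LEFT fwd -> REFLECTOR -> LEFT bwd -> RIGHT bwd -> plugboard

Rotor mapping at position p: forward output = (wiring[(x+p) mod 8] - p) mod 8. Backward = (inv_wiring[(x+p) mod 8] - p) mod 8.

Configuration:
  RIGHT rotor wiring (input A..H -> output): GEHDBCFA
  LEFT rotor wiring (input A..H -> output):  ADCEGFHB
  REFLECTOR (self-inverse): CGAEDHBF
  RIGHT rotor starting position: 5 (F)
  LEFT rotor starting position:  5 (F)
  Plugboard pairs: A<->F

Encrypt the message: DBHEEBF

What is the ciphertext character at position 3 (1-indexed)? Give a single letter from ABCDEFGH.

Char 1 ('D'): step: R->6, L=5; D->plug->D->R->G->L->H->refl->F->L'->F->R'->F->plug->A
Char 2 ('B'): step: R->7, L=5; B->plug->B->R->H->L->B->refl->G->L'->E->R'->E->plug->E
Char 3 ('H'): step: R->0, L->6 (L advanced); H->plug->H->R->A->L->B->refl->G->L'->F->R'->G->plug->G

G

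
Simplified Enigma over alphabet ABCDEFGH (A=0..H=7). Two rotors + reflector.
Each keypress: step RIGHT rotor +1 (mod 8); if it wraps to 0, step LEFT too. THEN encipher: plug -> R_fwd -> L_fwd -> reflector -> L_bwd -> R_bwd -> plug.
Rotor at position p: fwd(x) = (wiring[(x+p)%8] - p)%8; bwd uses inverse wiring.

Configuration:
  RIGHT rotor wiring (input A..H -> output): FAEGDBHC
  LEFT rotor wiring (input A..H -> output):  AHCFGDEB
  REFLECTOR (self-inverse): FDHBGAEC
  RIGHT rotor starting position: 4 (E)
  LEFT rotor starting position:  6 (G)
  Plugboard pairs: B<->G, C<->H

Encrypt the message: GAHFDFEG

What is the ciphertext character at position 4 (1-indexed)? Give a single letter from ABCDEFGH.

Char 1 ('G'): step: R->5, L=6; G->plug->B->R->C->L->C->refl->H->L'->F->R'->C->plug->H
Char 2 ('A'): step: R->6, L=6; A->plug->A->R->B->L->D->refl->B->L'->D->R'->H->plug->C
Char 3 ('H'): step: R->7, L=6; H->plug->C->R->B->L->D->refl->B->L'->D->R'->A->plug->A
Char 4 ('F'): step: R->0, L->7 (L advanced); F->plug->F->R->B->L->B->refl->D->L'->D->R'->E->plug->E

E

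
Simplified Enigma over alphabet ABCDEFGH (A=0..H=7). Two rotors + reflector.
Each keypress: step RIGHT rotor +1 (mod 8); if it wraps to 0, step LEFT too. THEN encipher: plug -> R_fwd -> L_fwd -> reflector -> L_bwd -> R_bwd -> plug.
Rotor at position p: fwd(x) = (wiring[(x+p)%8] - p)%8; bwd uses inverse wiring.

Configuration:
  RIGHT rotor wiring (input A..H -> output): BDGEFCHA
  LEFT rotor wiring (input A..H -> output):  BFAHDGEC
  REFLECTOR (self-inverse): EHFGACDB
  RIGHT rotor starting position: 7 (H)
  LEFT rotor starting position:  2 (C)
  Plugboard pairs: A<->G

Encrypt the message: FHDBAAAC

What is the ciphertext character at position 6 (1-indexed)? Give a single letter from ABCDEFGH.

Char 1 ('F'): step: R->0, L->3 (L advanced); F->plug->F->R->C->L->D->refl->G->L'->F->R'->E->plug->E
Char 2 ('H'): step: R->1, L=3; H->plug->H->R->A->L->E->refl->A->L'->B->R'->E->plug->E
Char 3 ('D'): step: R->2, L=3; D->plug->D->R->A->L->E->refl->A->L'->B->R'->H->plug->H
Char 4 ('B'): step: R->3, L=3; B->plug->B->R->C->L->D->refl->G->L'->F->R'->E->plug->E
Char 5 ('A'): step: R->4, L=3; A->plug->G->R->C->L->D->refl->G->L'->F->R'->E->plug->E
Char 6 ('A'): step: R->5, L=3; A->plug->G->R->H->L->F->refl->C->L'->G->R'->E->plug->E

E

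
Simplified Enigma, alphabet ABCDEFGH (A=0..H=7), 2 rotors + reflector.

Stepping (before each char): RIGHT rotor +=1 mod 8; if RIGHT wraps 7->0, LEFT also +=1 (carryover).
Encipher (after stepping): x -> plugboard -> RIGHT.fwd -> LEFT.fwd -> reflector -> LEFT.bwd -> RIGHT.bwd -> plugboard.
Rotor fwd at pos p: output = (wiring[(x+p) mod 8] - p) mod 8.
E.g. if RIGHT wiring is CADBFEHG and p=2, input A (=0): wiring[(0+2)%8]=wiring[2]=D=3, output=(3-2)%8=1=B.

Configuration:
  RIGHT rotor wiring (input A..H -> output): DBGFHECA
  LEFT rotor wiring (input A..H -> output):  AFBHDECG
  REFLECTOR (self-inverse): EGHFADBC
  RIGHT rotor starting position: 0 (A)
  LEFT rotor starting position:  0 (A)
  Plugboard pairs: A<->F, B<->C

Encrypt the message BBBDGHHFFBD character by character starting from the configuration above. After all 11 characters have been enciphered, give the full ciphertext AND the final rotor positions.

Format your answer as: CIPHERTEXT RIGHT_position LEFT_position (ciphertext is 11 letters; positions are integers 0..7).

Char 1 ('B'): step: R->1, L=0; B->plug->C->R->E->L->D->refl->F->L'->B->R'->F->plug->A
Char 2 ('B'): step: R->2, L=0; B->plug->C->R->F->L->E->refl->A->L'->A->R'->E->plug->E
Char 3 ('B'): step: R->3, L=0; B->plug->C->R->B->L->F->refl->D->L'->E->R'->B->plug->C
Char 4 ('D'): step: R->4, L=0; D->plug->D->R->E->L->D->refl->F->L'->B->R'->H->plug->H
Char 5 ('G'): step: R->5, L=0; G->plug->G->R->A->L->A->refl->E->L'->F->R'->B->plug->C
Char 6 ('H'): step: R->6, L=0; H->plug->H->R->G->L->C->refl->H->L'->D->R'->D->plug->D
Char 7 ('H'): step: R->7, L=0; H->plug->H->R->D->L->H->refl->C->L'->G->R'->E->plug->E
Char 8 ('F'): step: R->0, L->1 (L advanced); F->plug->A->R->D->L->C->refl->H->L'->H->R'->E->plug->E
Char 9 ('F'): step: R->1, L=1; F->plug->A->R->A->L->E->refl->A->L'->B->R'->F->plug->A
Char 10 ('B'): step: R->2, L=1; B->plug->C->R->F->L->B->refl->G->L'->C->R'->D->plug->D
Char 11 ('D'): step: R->3, L=1; D->plug->D->R->H->L->H->refl->C->L'->D->R'->H->plug->H
Final: ciphertext=AECHCDEEADH, RIGHT=3, LEFT=1

Answer: AECHCDEEADH 3 1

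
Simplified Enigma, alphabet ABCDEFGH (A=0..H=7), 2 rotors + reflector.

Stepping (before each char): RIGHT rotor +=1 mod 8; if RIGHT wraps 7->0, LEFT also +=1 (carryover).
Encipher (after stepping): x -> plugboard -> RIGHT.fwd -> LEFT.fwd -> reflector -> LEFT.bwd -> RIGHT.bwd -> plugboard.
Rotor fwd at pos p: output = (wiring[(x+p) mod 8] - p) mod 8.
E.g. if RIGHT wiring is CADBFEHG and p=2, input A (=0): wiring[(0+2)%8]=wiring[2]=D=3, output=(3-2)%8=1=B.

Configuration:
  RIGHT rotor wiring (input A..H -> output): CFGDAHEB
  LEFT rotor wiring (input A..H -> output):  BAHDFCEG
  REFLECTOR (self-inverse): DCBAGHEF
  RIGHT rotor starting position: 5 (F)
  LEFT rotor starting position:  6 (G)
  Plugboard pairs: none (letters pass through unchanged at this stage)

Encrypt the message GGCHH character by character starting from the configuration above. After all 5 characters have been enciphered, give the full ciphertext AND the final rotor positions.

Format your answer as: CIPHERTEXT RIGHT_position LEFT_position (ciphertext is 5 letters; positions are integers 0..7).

Answer: HDDCC 2 7

Derivation:
Char 1 ('G'): step: R->6, L=6; G->plug->G->R->C->L->D->refl->A->L'->B->R'->H->plug->H
Char 2 ('G'): step: R->7, L=6; G->plug->G->R->A->L->G->refl->E->L'->H->R'->D->plug->D
Char 3 ('C'): step: R->0, L->7 (L advanced); C->plug->C->R->G->L->D->refl->A->L'->D->R'->D->plug->D
Char 4 ('H'): step: R->1, L=7; H->plug->H->R->B->L->C->refl->B->L'->C->R'->C->plug->C
Char 5 ('H'): step: R->2, L=7; H->plug->H->R->D->L->A->refl->D->L'->G->R'->C->plug->C
Final: ciphertext=HDDCC, RIGHT=2, LEFT=7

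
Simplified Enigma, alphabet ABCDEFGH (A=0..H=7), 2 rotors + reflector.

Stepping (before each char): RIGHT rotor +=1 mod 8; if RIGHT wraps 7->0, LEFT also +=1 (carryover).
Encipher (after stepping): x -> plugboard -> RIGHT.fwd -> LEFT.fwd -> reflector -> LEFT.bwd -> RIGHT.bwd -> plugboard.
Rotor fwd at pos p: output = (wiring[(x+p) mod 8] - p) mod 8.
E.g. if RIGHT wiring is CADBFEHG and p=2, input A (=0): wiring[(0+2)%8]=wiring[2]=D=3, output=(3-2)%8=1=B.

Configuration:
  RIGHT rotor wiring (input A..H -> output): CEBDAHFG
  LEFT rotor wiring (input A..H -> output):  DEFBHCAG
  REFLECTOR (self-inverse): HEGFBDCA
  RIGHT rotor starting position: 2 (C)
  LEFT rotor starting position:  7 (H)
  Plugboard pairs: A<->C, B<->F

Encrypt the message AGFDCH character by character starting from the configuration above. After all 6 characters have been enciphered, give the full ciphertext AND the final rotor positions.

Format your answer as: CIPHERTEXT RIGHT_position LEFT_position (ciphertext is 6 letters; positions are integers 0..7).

Char 1 ('A'): step: R->3, L=7; A->plug->C->R->E->L->C->refl->G->L'->D->R'->E->plug->E
Char 2 ('G'): step: R->4, L=7; G->plug->G->R->F->L->A->refl->H->L'->A->R'->F->plug->B
Char 3 ('F'): step: R->5, L=7; F->plug->B->R->A->L->H->refl->A->L'->F->R'->D->plug->D
Char 4 ('D'): step: R->6, L=7; D->plug->D->R->G->L->D->refl->F->L'->C->R'->G->plug->G
Char 5 ('C'): step: R->7, L=7; C->plug->A->R->H->L->B->refl->E->L'->B->R'->F->plug->B
Char 6 ('H'): step: R->0, L->0 (L advanced); H->plug->H->R->G->L->A->refl->H->L'->E->R'->B->plug->F
Final: ciphertext=EBDGBF, RIGHT=0, LEFT=0

Answer: EBDGBF 0 0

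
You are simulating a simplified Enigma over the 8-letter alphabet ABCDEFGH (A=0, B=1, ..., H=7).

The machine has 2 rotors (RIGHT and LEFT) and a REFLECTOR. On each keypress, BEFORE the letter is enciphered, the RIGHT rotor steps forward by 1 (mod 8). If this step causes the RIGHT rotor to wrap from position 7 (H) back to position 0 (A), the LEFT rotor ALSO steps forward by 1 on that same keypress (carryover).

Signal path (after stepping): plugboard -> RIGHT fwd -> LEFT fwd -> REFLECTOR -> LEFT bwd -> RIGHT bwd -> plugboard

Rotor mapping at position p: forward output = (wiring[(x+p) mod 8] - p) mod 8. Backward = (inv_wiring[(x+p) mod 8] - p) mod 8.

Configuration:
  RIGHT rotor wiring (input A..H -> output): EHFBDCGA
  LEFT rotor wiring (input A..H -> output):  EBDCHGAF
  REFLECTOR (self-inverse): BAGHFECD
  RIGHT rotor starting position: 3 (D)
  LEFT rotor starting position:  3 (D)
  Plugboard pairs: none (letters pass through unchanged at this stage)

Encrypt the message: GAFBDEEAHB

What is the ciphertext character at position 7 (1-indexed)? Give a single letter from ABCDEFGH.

Char 1 ('G'): step: R->4, L=3; G->plug->G->R->B->L->E->refl->F->L'->D->R'->F->plug->F
Char 2 ('A'): step: R->5, L=3; A->plug->A->R->F->L->B->refl->A->L'->H->R'->D->plug->D
Char 3 ('F'): step: R->6, L=3; F->plug->F->R->D->L->F->refl->E->L'->B->R'->D->plug->D
Char 4 ('B'): step: R->7, L=3; B->plug->B->R->F->L->B->refl->A->L'->H->R'->H->plug->H
Char 5 ('D'): step: R->0, L->4 (L advanced); D->plug->D->R->B->L->C->refl->G->L'->H->R'->B->plug->B
Char 6 ('E'): step: R->1, L=4; E->plug->E->R->B->L->C->refl->G->L'->H->R'->G->plug->G
Char 7 ('E'): step: R->2, L=4; E->plug->E->R->E->L->A->refl->B->L'->D->R'->A->plug->A

A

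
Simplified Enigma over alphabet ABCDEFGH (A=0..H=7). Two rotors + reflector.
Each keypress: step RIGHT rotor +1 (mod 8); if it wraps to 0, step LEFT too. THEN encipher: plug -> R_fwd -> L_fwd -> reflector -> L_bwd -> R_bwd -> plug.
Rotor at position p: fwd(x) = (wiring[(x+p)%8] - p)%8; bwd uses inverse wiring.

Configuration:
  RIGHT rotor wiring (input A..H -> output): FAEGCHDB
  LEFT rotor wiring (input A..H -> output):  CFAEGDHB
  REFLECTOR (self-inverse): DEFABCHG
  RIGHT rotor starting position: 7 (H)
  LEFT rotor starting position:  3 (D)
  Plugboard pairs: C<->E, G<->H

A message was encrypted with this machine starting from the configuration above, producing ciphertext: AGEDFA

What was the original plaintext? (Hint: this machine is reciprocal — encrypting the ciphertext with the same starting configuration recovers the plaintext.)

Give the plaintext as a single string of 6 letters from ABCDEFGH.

Answer: DDHACF

Derivation:
Char 1 ('A'): step: R->0, L->4 (L advanced); A->plug->A->R->F->L->B->refl->E->L'->G->R'->D->plug->D
Char 2 ('G'): step: R->1, L=4; G->plug->H->R->E->L->G->refl->H->L'->B->R'->D->plug->D
Char 3 ('E'): step: R->2, L=4; E->plug->C->R->A->L->C->refl->F->L'->D->R'->G->plug->H
Char 4 ('D'): step: R->3, L=4; D->plug->D->R->A->L->C->refl->F->L'->D->R'->A->plug->A
Char 5 ('F'): step: R->4, L=4; F->plug->F->R->E->L->G->refl->H->L'->B->R'->E->plug->C
Char 6 ('A'): step: R->5, L=4; A->plug->A->R->C->L->D->refl->A->L'->H->R'->F->plug->F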